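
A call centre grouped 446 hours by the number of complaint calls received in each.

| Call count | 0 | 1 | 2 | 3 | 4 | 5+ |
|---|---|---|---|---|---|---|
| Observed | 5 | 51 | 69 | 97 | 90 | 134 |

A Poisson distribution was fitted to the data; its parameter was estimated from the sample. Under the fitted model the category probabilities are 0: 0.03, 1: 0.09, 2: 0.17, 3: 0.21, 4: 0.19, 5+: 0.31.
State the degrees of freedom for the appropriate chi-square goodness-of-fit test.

There are k = 6 categories and 1 parameter estimated from the data, so df = 6 − 1 − 1 = 4.

4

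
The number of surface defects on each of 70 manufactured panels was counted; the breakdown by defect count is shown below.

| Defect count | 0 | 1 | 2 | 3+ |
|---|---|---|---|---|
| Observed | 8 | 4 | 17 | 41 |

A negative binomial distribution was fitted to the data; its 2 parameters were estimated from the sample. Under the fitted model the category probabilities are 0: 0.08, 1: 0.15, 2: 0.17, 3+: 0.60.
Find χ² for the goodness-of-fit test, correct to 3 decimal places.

7.262

Expected counts E_i = n·p_i: 70×0.08 = 5.6, 70×0.15 = 10.5, 70×0.17 = 11.9, 70×0.60 = 42.
cat         O        E   (O−E)²/E
0           8      5.6     1.0286
1           4     10.5     4.0238
2          17     11.9     2.1857
3+         41       42     0.0238
Sum = 7.262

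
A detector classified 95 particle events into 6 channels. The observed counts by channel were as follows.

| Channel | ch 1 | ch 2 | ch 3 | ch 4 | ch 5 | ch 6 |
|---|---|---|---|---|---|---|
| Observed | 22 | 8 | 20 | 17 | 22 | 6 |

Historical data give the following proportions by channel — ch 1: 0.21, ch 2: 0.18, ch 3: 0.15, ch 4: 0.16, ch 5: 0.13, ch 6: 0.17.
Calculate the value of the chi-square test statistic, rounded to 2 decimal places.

Expected counts E_i = n·p_i: 95×0.21 = 19.95, 95×0.18 = 17.1, 95×0.15 = 14.25, 95×0.16 = 15.2, 95×0.13 = 12.35, 95×0.17 = 16.15.
cat         O        E   (O−E)²/E
ch 1       22    19.95      0.211
ch 2        8     17.1      4.843
ch 3       20    14.25      2.320
ch 4       17     15.2      0.213
ch 5       22    12.35      7.540
ch 6        6    16.15      6.379
Sum = 21.51

21.51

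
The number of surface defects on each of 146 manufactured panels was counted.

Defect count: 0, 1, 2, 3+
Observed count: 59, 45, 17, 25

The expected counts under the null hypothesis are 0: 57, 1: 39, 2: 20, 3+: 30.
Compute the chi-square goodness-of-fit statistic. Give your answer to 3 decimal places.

cat         O        E   (O−E)²/E
0          59       57     0.0702
1          45       39     0.9231
2          17       20     0.4500
3+         25       30     0.8333
Sum = 2.277

2.277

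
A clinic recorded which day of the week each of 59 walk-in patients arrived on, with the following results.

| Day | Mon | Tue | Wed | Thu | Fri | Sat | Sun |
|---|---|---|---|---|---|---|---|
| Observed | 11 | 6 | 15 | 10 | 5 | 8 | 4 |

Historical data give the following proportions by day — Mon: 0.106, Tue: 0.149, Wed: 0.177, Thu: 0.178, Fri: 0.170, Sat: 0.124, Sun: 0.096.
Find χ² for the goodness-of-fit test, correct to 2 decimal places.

9.58

Expected counts E_i = n·p_i: 59×0.106 = 6.254, 59×0.149 = 8.791, 59×0.177 = 10.443, 59×0.178 = 10.502, 59×0.170 = 10.03, 59×0.124 = 7.316, 59×0.096 = 5.664.
Mon: (11 − 6.254)²/6.254 = 22.524516/6.254 = 3.602
Tue: (6 − 8.791)²/8.791 = 7.789681/8.791 = 0.886
Wed: (15 − 10.443)²/10.443 = 20.766249/10.443 = 1.989
Thu: (10 − 10.502)²/10.502 = 0.252004/10.502 = 0.024
Fri: (5 − 10.03)²/10.03 = 25.3009/10.03 = 2.523
Sat: (8 − 7.316)²/7.316 = 0.467856/7.316 = 0.064
Sun: (4 − 5.664)²/5.664 = 2.768896/5.664 = 0.489
Sum = 9.58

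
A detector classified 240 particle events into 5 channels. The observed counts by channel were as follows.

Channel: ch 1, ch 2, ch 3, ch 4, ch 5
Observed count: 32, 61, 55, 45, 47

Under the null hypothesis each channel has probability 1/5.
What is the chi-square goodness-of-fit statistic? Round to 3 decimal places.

10.083

Under H₀ each category has probability 1/5, so each expected count is 240/5 = 48.
χ² = (32−48)²/48 + (61−48)²/48 + (55−48)²/48 + (45−48)²/48 + (47−48)²/48
   = 5.3333 + 3.5208 + 1.0208 + 0.1875 + 0.0208
Sum = 10.083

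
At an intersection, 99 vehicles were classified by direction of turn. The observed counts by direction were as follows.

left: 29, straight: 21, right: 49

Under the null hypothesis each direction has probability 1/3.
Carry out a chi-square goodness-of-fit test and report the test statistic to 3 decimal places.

12.606

Under H₀ each category has probability 1/3, so each expected count is 99/3 = 33.
cat           O        E   (O−E)²/E
left         29       33     0.4848
straight     21       33     4.3636
right        49       33     7.7576
Sum = 12.606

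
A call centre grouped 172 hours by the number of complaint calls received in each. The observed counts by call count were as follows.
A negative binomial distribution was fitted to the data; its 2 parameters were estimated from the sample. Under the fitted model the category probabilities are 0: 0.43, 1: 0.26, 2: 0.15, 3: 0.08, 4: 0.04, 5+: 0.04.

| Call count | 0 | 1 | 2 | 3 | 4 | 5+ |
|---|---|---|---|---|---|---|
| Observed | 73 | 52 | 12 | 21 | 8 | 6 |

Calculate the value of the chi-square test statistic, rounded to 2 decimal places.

12.68

Expected counts E_i = n·p_i: 172×0.43 = 73.96, 172×0.26 = 44.72, 172×0.15 = 25.8, 172×0.08 = 13.76, 172×0.04 = 6.88, 172×0.04 = 6.88.
cat         O        E   (O−E)²/E
0          73    73.96      0.012
1          52    44.72      1.185
2          12     25.8      7.381
3          21    13.76      3.809
4           8     6.88      0.182
5+          6     6.88      0.113
Sum = 12.68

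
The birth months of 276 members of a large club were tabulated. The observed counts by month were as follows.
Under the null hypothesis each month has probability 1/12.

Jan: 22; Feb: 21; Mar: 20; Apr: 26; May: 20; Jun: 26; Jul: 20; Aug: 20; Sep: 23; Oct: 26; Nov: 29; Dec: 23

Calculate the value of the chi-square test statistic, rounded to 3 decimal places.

4.522

Under H₀ each category has probability 1/12, so each expected count is 276/12 = 23.
cat         O        E   (O−E)²/E
Jan        22       23     0.0435
Feb        21       23     0.1739
Mar        20       23     0.3913
Apr        26       23     0.3913
May        20       23     0.3913
Jun        26       23     0.3913
Jul        20       23     0.3913
Aug        20       23     0.3913
Sep        23       23     0.0000
Oct        26       23     0.3913
Nov        29       23     1.5652
Dec        23       23     0.0000
Sum = 4.522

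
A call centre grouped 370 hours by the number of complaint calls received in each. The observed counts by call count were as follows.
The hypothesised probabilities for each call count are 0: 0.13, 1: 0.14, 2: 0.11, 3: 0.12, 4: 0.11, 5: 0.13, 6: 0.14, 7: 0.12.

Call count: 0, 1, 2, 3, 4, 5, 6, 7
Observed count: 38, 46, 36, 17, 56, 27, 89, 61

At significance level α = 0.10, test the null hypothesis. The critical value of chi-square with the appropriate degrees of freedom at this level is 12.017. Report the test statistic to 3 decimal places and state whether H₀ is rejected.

68.151; reject

Expected counts E_i = n·p_i: 370×0.13 = 48.1, 370×0.14 = 51.8, 370×0.11 = 40.7, 370×0.12 = 44.4, 370×0.11 = 40.7, 370×0.13 = 48.1, 370×0.14 = 51.8, 370×0.12 = 44.4.
0: (38 − 48.1)²/48.1 = 102.01/48.1 = 2.1208
1: (46 − 51.8)²/51.8 = 33.64/51.8 = 0.6494
2: (36 − 40.7)²/40.7 = 22.09/40.7 = 0.5428
3: (17 − 44.4)²/44.4 = 750.76/44.4 = 16.9090
4: (56 − 40.7)²/40.7 = 234.09/40.7 = 5.7516
5: (27 − 48.1)²/48.1 = 445.21/48.1 = 9.2559
6: (89 − 51.8)²/51.8 = 1383.84/51.8 = 26.7151
7: (61 − 44.4)²/44.4 = 275.56/44.4 = 6.2063
Sum = 68.151
df = 7. Since 68.151 > 12.017, we reject H₀.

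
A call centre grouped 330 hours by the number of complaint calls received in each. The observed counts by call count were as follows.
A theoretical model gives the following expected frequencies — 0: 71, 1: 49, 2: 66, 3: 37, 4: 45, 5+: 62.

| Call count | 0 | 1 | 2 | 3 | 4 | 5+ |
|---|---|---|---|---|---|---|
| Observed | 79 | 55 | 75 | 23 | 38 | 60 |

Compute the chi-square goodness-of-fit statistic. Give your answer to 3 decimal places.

9.314

0: (79 − 71)²/71 = 64/71 = 0.9014
1: (55 − 49)²/49 = 36/49 = 0.7347
2: (75 − 66)²/66 = 81/66 = 1.2273
3: (23 − 37)²/37 = 196/37 = 5.2973
4: (38 − 45)²/45 = 49/45 = 1.0889
5+: (60 − 62)²/62 = 4/62 = 0.0645
Sum = 9.314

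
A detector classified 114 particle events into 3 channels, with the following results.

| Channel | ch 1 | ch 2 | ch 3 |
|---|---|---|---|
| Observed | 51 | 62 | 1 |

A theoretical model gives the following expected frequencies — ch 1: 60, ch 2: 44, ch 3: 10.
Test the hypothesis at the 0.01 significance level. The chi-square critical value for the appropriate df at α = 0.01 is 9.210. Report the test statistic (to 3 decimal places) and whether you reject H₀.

16.814; reject

χ² = (51−60)²/60 + (62−44)²/44 + (1−10)²/10
   = 1.3500 + 7.3636 + 8.1000
Sum = 16.814
df = 2. Since 16.814 > 9.210, we reject H₀.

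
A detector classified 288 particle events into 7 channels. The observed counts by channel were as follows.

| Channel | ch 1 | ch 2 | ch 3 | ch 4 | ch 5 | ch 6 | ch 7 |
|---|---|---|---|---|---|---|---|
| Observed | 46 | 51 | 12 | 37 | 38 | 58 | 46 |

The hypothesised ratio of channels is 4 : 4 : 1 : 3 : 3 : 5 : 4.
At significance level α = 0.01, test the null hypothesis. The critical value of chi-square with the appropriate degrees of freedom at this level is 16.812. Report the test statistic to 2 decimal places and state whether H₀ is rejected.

Ratio total = 24. Expected counts: 288×4/24 = 48, 288×4/24 = 48, 288×1/24 = 12, 288×3/24 = 36, 288×3/24 = 36, 288×5/24 = 60, 288×4/24 = 48.
χ² = (46−48)²/48 + (51−48)²/48 + (12−12)²/12 + (37−36)²/36 + (38−36)²/36 + (58−60)²/60 + (46−48)²/48
   = 0.083 + 0.188 + 0.000 + 0.028 + 0.111 + 0.067 + 0.083
Sum = 0.56
df = 6. Since 0.56 < 16.812, we do not reject H₀.

0.56; do not reject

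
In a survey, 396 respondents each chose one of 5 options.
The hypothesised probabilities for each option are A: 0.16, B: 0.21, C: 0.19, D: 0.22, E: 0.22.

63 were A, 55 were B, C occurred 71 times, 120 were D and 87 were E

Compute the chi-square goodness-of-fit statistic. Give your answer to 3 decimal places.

Expected counts E_i = n·p_i: 396×0.16 = 63.36, 396×0.21 = 83.16, 396×0.19 = 75.24, 396×0.22 = 87.12, 396×0.22 = 87.12.
cat         O        E   (O−E)²/E
A          63    63.36     0.0020
B          55    83.16     9.5357
C          71    75.24     0.2389
D         120    87.12    12.4093
E          87    87.12     0.0002
Sum = 22.186

22.186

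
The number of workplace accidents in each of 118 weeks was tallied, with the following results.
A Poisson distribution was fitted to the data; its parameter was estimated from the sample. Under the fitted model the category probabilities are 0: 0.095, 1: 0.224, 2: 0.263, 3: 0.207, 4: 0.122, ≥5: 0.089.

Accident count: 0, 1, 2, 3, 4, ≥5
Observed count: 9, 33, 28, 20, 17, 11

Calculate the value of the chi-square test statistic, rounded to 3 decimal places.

Expected counts E_i = n·p_i: 118×0.095 = 11.21, 118×0.224 = 26.432, 118×0.263 = 31.034, 118×0.207 = 24.426, 118×0.122 = 14.396, 118×0.089 = 10.502.
0: (9 − 11.21)²/11.21 = 4.8841/11.21 = 0.4357
1: (33 − 26.432)²/26.432 = 43.138624/26.432 = 1.6321
2: (28 − 31.034)²/31.034 = 9.205156/31.034 = 0.2966
3: (20 − 24.426)²/24.426 = 19.589476/24.426 = 0.8020
4: (17 − 14.396)²/14.396 = 6.780816/14.396 = 0.4710
≥5: (11 − 10.502)²/10.502 = 0.248004/10.502 = 0.0236
Sum = 3.661

3.661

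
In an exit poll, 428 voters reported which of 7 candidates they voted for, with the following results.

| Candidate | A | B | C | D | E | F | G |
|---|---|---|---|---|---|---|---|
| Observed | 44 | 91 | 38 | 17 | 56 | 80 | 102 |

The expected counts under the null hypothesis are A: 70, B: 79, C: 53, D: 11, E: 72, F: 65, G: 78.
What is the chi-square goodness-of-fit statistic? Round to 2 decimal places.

A: (44 − 70)²/70 = 676/70 = 9.657
B: (91 − 79)²/79 = 144/79 = 1.823
C: (38 − 53)²/53 = 225/53 = 4.245
D: (17 − 11)²/11 = 36/11 = 3.273
E: (56 − 72)²/72 = 256/72 = 3.556
F: (80 − 65)²/65 = 225/65 = 3.462
G: (102 − 78)²/78 = 576/78 = 7.385
Sum = 33.40

33.40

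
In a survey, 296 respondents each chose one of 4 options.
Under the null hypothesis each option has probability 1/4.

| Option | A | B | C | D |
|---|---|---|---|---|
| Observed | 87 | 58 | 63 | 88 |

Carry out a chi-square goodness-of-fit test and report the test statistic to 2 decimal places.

Expected count for each of the 4 categories: 296/4 = 74.
A: (87 − 74)²/74 = 169/74 = 2.284
B: (58 − 74)²/74 = 256/74 = 3.459
C: (63 − 74)²/74 = 121/74 = 1.635
D: (88 − 74)²/74 = 196/74 = 2.649
Sum = 10.03

10.03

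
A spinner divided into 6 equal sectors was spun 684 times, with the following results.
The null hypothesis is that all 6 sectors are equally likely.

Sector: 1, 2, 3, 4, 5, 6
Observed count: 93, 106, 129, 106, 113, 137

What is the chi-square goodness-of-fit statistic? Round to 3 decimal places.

11.614

Expected count for each of the 6 categories: 684/6 = 114.
1: (93 − 114)²/114 = 441/114 = 3.8684
2: (106 − 114)²/114 = 64/114 = 0.5614
3: (129 − 114)²/114 = 225/114 = 1.9737
4: (106 − 114)²/114 = 64/114 = 0.5614
5: (113 − 114)²/114 = 1/114 = 0.0088
6: (137 − 114)²/114 = 529/114 = 4.6404
Sum = 11.614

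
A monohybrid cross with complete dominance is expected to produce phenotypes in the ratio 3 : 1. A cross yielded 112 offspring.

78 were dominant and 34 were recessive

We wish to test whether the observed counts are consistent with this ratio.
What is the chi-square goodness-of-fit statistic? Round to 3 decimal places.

Ratio total = 4. Expected counts: 112×3/4 = 84, 112×1/4 = 28.
dominant: (78 − 84)²/84 = 36/84 = 0.4286
recessive: (34 − 28)²/28 = 36/28 = 1.2857
Sum = 1.714

1.714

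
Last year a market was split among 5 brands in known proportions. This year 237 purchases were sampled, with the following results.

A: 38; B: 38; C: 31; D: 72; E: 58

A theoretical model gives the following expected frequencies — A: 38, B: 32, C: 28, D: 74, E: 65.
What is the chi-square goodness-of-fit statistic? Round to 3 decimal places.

χ² = (38−38)²/38 + (38−32)²/32 + (31−28)²/28 + (72−74)²/74 + (58−65)²/65
   = 0.0000 + 1.1250 + 0.3214 + 0.0541 + 0.7538
Sum = 2.254

2.254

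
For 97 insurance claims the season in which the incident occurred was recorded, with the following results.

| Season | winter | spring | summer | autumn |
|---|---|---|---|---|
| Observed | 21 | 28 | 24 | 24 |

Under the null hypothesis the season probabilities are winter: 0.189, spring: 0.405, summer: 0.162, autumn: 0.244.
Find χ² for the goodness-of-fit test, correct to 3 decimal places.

8.004

Expected counts E_i = n·p_i: 97×0.189 = 18.333, 97×0.405 = 39.285, 97×0.162 = 15.714, 97×0.244 = 23.668.
winter: (21 − 18.333)²/18.333 = 7.112889/18.333 = 0.3880
spring: (28 − 39.285)²/39.285 = 127.351225/39.285 = 3.2417
summer: (24 − 15.714)²/15.714 = 68.657796/15.714 = 4.3692
autumn: (24 − 23.668)²/23.668 = 0.110224/23.668 = 0.0047
Sum = 8.004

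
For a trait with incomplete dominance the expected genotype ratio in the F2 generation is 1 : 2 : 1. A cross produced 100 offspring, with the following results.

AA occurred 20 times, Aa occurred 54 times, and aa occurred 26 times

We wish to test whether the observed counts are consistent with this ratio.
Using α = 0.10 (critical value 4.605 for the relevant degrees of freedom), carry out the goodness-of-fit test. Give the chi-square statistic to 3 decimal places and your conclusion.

1.360; do not reject

Ratio total = 4. Expected counts: 100×1/4 = 25, 100×2/4 = 50, 100×1/4 = 25.
AA: (20 − 25)²/25 = 25/25 = 1.0000
Aa: (54 − 50)²/50 = 16/50 = 0.3200
aa: (26 − 25)²/25 = 1/25 = 0.0400
Sum = 1.360
df = 2. Since 1.360 < 4.605, we do not reject H₀.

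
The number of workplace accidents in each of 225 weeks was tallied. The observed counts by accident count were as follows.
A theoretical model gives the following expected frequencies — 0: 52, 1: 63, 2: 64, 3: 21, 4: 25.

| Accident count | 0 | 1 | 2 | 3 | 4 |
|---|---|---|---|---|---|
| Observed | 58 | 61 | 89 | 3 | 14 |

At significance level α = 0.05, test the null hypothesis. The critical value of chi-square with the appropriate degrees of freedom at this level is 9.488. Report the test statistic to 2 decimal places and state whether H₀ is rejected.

30.79; reject

cat         O        E   (O−E)²/E
0          58       52      0.692
1          61       63      0.063
2          89       64      9.766
3           3       21     15.429
4          14       25      4.840
Sum = 30.79
df = 4. Since 30.79 > 9.488, we reject H₀.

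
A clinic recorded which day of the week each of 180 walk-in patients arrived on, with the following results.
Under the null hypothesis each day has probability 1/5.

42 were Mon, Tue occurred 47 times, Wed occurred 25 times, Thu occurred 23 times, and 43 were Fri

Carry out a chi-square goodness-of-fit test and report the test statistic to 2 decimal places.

Under H₀ each category has probability 1/5, so each expected count is 180/5 = 36.
Mon: (42 − 36)²/36 = 36/36 = 1.000
Tue: (47 − 36)²/36 = 121/36 = 3.361
Wed: (25 − 36)²/36 = 121/36 = 3.361
Thu: (23 − 36)²/36 = 169/36 = 4.694
Fri: (43 − 36)²/36 = 49/36 = 1.361
Sum = 13.78

13.78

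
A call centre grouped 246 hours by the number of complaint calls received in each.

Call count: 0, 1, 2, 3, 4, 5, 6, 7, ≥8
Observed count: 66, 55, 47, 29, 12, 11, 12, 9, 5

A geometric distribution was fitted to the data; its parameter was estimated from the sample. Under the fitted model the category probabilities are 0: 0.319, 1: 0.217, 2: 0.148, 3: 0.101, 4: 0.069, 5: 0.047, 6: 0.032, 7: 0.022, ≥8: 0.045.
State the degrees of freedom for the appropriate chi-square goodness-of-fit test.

There are k = 9 categories and 1 parameter estimated from the data, so df = 9 − 1 − 1 = 7.

7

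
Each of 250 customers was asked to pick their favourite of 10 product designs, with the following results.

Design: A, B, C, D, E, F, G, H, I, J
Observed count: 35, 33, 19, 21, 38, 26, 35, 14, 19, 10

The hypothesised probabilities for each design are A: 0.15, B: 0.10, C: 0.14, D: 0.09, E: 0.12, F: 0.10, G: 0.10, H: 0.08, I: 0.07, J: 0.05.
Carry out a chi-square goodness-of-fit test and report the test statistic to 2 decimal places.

18.74

Expected counts E_i = n·p_i: 250×0.15 = 37.5, 250×0.10 = 25, 250×0.14 = 35, 250×0.09 = 22.5, 250×0.12 = 30, 250×0.10 = 25, 250×0.10 = 25, 250×0.08 = 20, 250×0.07 = 17.5, 250×0.05 = 12.5.
cat         O        E   (O−E)²/E
A          35     37.5      0.167
B          33       25      2.560
C          19       35      7.314
D          21     22.5      0.100
E          38       30      2.133
F          26       25      0.040
G          35       25      4.000
H          14       20      1.800
I          19     17.5      0.129
J          10     12.5      0.500
Sum = 18.74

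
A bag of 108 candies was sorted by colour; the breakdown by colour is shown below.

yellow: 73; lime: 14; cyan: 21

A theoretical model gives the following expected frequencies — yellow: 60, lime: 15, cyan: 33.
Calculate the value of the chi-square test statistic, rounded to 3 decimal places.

yellow: (73 − 60)²/60 = 169/60 = 2.8167
lime: (14 − 15)²/15 = 1/15 = 0.0667
cyan: (21 − 33)²/33 = 144/33 = 4.3636
Sum = 7.247

7.247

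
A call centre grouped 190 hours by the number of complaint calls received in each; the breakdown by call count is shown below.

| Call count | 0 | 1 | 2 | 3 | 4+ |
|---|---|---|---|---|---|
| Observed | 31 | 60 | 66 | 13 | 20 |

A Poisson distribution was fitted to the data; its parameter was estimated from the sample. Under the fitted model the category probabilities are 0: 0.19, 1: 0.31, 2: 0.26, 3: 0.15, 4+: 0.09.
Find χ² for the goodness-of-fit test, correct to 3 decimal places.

15.241

Expected counts E_i = n·p_i: 190×0.19 = 36.1, 190×0.31 = 58.9, 190×0.26 = 49.4, 190×0.15 = 28.5, 190×0.09 = 17.1.
χ² = (31−36.1)²/36.1 + (60−58.9)²/58.9 + (66−49.4)²/49.4 + (13−28.5)²/28.5 + (20−17.1)²/17.1
   = 0.7205 + 0.0205 + 5.5781 + 8.4298 + 0.4918
Sum = 15.241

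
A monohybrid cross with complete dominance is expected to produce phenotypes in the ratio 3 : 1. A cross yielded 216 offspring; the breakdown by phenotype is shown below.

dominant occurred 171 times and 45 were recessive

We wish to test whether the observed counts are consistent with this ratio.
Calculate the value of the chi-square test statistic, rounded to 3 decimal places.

2.000

Ratio total = 4. Expected counts: 216×3/4 = 162, 216×1/4 = 54.
dominant: (171 − 162)²/162 = 81/162 = 0.5000
recessive: (45 − 54)²/54 = 81/54 = 1.5000
Sum = 2.000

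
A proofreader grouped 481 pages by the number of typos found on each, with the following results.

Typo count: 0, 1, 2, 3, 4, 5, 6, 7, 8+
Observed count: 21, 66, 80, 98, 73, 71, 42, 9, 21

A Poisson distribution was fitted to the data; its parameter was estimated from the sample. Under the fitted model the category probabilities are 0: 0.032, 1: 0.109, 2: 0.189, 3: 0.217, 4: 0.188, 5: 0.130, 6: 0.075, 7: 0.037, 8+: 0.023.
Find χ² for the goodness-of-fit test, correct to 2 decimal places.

26.01

Expected counts E_i = n·p_i: 481×0.032 = 15.392, 481×0.109 = 52.429, 481×0.189 = 90.909, 481×0.217 = 104.377, 481×0.188 = 90.428, 481×0.130 = 62.53, 481×0.075 = 36.075, 481×0.037 = 17.797, 481×0.023 = 11.063.
χ² = (21−15.392)²/15.392 + (66−52.429)²/52.429 + (80−90.909)²/90.909 + (98−104.377)²/104.377 + (73−90.428)²/90.428 + (71−62.53)²/62.53 + (42−36.075)²/36.075 + (9−17.797)²/17.797 + (21−11.063)²/11.063
   = 2.043 + 3.513 + 1.309 + 0.390 + 3.359 + 1.147 + 0.973 + 4.348 + 8.926
Sum = 26.01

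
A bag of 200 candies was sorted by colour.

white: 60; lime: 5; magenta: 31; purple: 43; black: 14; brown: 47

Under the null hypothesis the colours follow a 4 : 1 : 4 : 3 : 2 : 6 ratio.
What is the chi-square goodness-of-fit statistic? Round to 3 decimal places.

24.775

Ratio total = 20. Expected counts: 200×4/20 = 40, 200×1/20 = 10, 200×4/20 = 40, 200×3/20 = 30, 200×2/20 = 20, 200×6/20 = 60.
χ² = (60−40)²/40 + (5−10)²/10 + (31−40)²/40 + (43−30)²/30 + (14−20)²/20 + (47−60)²/60
   = 10.0000 + 2.5000 + 2.0250 + 5.6333 + 1.8000 + 2.8167
Sum = 24.775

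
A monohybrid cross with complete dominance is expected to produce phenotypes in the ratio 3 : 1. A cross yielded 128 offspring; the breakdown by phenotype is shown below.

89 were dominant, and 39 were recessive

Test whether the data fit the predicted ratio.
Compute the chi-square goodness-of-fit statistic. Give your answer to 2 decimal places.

2.04

Ratio total = 4. Expected counts: 128×3/4 = 96, 128×1/4 = 32.
cat            O        E   (O−E)²/E
dominant      89       96      0.510
recessive     39       32      1.531
Sum = 2.04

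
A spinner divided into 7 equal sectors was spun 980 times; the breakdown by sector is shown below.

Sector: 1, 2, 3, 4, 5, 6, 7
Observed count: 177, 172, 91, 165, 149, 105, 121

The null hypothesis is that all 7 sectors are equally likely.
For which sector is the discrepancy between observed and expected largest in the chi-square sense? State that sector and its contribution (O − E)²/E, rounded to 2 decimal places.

Expected count for each of the 7 categories: 980/7 = 140.
1: (177 − 140)²/140 = 1369/140 = 9.779
2: (172 − 140)²/140 = 1024/140 = 7.314
3: (91 − 140)²/140 = 2401/140 = 17.150
4: (165 − 140)²/140 = 625/140 = 4.464
5: (149 − 140)²/140 = 81/140 = 0.579
6: (105 − 140)²/140 = 1225/140 = 8.750
7: (121 − 140)²/140 = 361/140 = 2.579
The largest term is for 3: 17.15.

3, 17.15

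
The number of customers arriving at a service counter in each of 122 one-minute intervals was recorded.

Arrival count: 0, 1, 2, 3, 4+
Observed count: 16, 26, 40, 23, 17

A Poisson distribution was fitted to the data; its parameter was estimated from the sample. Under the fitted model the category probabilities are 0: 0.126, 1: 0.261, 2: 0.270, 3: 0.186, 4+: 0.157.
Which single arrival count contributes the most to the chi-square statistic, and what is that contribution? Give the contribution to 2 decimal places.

Expected counts E_i = n·p_i: 122×0.126 = 15.372, 122×0.261 = 31.842, 122×0.270 = 32.94, 122×0.186 = 22.692, 122×0.157 = 19.154.
cat         O        E   (O−E)²/E
0          16   15.372      0.026
1          26   31.842      1.072
2          40    32.94      1.513
3          23   22.692      0.004
4+         17   19.154      0.242
The largest term is for 2: 1.51.

2, 1.51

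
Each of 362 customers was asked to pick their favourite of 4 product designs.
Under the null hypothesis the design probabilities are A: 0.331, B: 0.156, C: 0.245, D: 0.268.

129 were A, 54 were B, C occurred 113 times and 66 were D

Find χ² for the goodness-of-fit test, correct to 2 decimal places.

Expected counts E_i = n·p_i: 362×0.331 = 119.822, 362×0.156 = 56.472, 362×0.245 = 88.69, 362×0.268 = 97.016.
χ² = (129−119.822)²/119.822 + (54−56.472)²/56.472 + (113−88.69)²/88.69 + (66−97.016)²/97.016
   = 0.703 + 0.108 + 6.663 + 9.916
Sum = 17.39

17.39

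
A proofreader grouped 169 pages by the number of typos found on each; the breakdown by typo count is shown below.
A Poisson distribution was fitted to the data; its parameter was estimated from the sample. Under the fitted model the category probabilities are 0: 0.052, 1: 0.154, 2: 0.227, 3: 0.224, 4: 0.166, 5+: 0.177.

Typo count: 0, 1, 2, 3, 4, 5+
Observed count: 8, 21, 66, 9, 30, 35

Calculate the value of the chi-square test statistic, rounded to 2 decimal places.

Expected counts E_i = n·p_i: 169×0.052 = 8.788, 169×0.154 = 26.026, 169×0.227 = 38.363, 169×0.224 = 37.856, 169×0.166 = 28.054, 169×0.177 = 29.913.
cat         O        E   (O−E)²/E
0           8    8.788      0.071
1          21   26.026      0.971
2          66   38.363     19.910
3           9   37.856     21.996
4          30   28.054      0.135
5+         35   29.913      0.865
Sum = 43.95

43.95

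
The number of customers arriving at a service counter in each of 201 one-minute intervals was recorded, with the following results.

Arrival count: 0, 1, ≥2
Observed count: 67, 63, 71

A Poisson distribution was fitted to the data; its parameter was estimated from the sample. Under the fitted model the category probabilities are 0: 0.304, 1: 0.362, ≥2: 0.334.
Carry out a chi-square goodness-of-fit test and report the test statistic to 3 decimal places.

2.101

Expected counts E_i = n·p_i: 201×0.304 = 61.104, 201×0.362 = 72.762, 201×0.334 = 67.134.
cat         O        E   (O−E)²/E
0          67   61.104     0.5689
1          63   72.762     1.3097
≥2         71   67.134     0.2226
Sum = 2.101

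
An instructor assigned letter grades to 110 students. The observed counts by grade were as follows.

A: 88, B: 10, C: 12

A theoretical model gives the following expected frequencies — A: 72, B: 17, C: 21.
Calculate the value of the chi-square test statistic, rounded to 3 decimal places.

χ² = (88−72)²/72 + (10−17)²/17 + (12−21)²/21
   = 3.5556 + 2.8824 + 3.8571
Sum = 10.295

10.295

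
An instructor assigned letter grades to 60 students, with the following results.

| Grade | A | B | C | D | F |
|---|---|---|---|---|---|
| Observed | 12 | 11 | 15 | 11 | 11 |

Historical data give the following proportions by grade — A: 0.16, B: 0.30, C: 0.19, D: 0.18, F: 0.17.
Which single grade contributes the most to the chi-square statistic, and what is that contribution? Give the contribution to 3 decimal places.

B, 2.722

Expected counts E_i = n·p_i: 60×0.16 = 9.6, 60×0.30 = 18, 60×0.19 = 11.4, 60×0.18 = 10.8, 60×0.17 = 10.2.
A: (12 − 9.6)²/9.6 = 5.76/9.6 = 0.6000
B: (11 − 18)²/18 = 49/18 = 2.7222
C: (15 − 11.4)²/11.4 = 12.96/11.4 = 1.1368
D: (11 − 10.8)²/10.8 = 0.04/10.8 = 0.0037
F: (11 − 10.2)²/10.2 = 0.64/10.2 = 0.0627
The largest term is for B: 2.722.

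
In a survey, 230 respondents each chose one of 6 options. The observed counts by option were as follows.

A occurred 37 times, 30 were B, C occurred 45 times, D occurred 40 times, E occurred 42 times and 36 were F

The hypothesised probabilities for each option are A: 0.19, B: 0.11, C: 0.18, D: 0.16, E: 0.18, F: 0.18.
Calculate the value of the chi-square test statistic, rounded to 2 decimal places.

3.20

Expected counts E_i = n·p_i: 230×0.19 = 43.7, 230×0.11 = 25.3, 230×0.18 = 41.4, 230×0.16 = 36.8, 230×0.18 = 41.4, 230×0.18 = 41.4.
A: (37 − 43.7)²/43.7 = 44.89/43.7 = 1.027
B: (30 − 25.3)²/25.3 = 22.09/25.3 = 0.873
C: (45 − 41.4)²/41.4 = 12.96/41.4 = 0.313
D: (40 − 36.8)²/36.8 = 10.24/36.8 = 0.278
E: (42 − 41.4)²/41.4 = 0.36/41.4 = 0.009
F: (36 − 41.4)²/41.4 = 29.16/41.4 = 0.704
Sum = 3.20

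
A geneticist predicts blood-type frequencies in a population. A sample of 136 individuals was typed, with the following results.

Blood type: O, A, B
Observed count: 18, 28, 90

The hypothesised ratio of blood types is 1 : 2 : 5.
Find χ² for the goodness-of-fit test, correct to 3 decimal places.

1.412

Ratio total = 8. Expected counts: 136×1/8 = 17, 136×2/8 = 34, 136×5/8 = 85.
χ² = (18−17)²/17 + (28−34)²/34 + (90−85)²/85
   = 0.0588 + 1.0588 + 0.2941
Sum = 1.412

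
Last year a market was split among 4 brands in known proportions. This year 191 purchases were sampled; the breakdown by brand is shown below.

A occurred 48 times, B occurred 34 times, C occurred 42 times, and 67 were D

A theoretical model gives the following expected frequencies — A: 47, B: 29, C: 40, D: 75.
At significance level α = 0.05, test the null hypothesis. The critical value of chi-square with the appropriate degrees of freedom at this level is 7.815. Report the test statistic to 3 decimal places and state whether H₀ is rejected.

A: (48 − 47)²/47 = 1/47 = 0.0213
B: (34 − 29)²/29 = 25/29 = 0.8621
C: (42 − 40)²/40 = 4/40 = 0.1000
D: (67 − 75)²/75 = 64/75 = 0.8533
Sum = 1.837
df = 3. Since 1.837 < 7.815, we do not reject H₀.

1.837; do not reject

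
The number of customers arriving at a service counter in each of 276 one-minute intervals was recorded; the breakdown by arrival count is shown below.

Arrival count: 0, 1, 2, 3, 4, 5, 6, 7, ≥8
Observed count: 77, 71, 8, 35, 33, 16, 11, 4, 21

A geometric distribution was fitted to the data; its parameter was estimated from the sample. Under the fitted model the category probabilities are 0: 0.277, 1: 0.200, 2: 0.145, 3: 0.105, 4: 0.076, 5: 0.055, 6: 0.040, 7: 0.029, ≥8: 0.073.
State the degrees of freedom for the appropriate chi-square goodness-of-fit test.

7

There are k = 9 categories and 1 parameter estimated from the data, so df = 9 − 1 − 1 = 7.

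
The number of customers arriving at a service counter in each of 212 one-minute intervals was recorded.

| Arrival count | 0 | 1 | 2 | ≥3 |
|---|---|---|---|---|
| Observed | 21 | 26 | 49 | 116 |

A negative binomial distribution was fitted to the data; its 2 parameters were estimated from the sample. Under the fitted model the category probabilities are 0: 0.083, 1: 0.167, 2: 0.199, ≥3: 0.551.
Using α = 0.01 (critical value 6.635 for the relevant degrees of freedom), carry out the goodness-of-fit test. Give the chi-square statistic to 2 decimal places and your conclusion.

Expected counts E_i = n·p_i: 212×0.083 = 17.596, 212×0.167 = 35.404, 212×0.199 = 42.188, 212×0.551 = 116.812.
χ² = (21−17.596)²/17.596 + (26−35.404)²/35.404 + (49−42.188)²/42.188 + (116−116.812)²/116.812
   = 0.659 + 2.498 + 1.100 + 0.006
Sum = 4.26
df = 1. Since 4.26 < 6.635, we do not reject H₀.

4.26; do not reject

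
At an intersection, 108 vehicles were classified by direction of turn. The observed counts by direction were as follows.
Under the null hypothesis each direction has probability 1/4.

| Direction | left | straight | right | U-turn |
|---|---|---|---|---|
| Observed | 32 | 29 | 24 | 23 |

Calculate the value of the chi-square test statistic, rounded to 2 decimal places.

Under H₀ each category has probability 1/4, so each expected count is 108/4 = 27.
cat           O        E   (O−E)²/E
left         32       27      0.926
straight     29       27      0.148
right        24       27      0.333
U-turn       23       27      0.593
Sum = 2.00

2.00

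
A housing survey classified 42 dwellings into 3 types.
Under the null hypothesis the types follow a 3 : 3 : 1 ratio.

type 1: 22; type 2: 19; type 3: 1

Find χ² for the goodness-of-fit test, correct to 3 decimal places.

Ratio total = 7. Expected counts: 42×3/7 = 18, 42×3/7 = 18, 42×1/7 = 6.
χ² = (22−18)²/18 + (19−18)²/18 + (1−6)²/6
   = 0.8889 + 0.0556 + 4.1667
Sum = 5.111

5.111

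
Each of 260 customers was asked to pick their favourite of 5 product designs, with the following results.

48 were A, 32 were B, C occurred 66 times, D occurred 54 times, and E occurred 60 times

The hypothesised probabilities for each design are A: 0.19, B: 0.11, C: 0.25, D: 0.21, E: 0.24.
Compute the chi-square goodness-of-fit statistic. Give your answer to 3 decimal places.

0.558

Expected counts E_i = n·p_i: 260×0.19 = 49.4, 260×0.11 = 28.6, 260×0.25 = 65, 260×0.21 = 54.6, 260×0.24 = 62.4.
χ² = (48−49.4)²/49.4 + (32−28.6)²/28.6 + (66−65)²/65 + (54−54.6)²/54.6 + (60−62.4)²/62.4
   = 0.0397 + 0.4042 + 0.0154 + 0.0066 + 0.0923
Sum = 0.558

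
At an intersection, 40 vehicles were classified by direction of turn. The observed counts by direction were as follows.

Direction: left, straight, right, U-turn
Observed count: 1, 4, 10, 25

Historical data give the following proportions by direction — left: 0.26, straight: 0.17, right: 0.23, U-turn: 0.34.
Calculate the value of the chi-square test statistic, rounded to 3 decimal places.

19.275

Expected counts E_i = n·p_i: 40×0.26 = 10.4, 40×0.17 = 6.8, 40×0.23 = 9.2, 40×0.34 = 13.6.
χ² = (1−10.4)²/10.4 + (4−6.8)²/6.8 + (10−9.2)²/9.2 + (25−13.6)²/13.6
   = 8.4962 + 1.1529 + 0.0696 + 9.5559
Sum = 19.275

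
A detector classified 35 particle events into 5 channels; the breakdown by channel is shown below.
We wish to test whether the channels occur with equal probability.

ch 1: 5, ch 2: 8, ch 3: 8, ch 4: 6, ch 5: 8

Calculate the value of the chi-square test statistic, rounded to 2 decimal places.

Under H₀ each category has probability 1/5, so each expected count is 35/5 = 7.
cat         O        E   (O−E)²/E
ch 1        5        7      0.571
ch 2        8        7      0.143
ch 3        8        7      0.143
ch 4        6        7      0.143
ch 5        8        7      0.143
Sum = 1.14

1.14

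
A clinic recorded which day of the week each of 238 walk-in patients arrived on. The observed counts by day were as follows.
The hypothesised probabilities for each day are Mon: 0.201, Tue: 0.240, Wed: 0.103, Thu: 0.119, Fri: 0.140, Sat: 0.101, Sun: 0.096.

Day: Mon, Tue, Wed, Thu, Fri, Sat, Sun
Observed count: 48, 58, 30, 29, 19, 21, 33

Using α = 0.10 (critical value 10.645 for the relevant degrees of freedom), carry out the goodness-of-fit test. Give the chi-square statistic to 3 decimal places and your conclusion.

Expected counts E_i = n·p_i: 238×0.201 = 47.838, 238×0.240 = 57.12, 238×0.103 = 24.514, 238×0.119 = 28.322, 238×0.140 = 33.32, 238×0.101 = 24.038, 238×0.096 = 22.848.
cat         O        E   (O−E)²/E
Mon        48   47.838     0.0005
Tue        58    57.12     0.0136
Wed        30   24.514     1.2277
Thu        29   28.322     0.0162
Fri        19    33.32     6.1543
Sat        21   24.038     0.3840
Sun        33   22.848     4.5108
Sum = 12.307
df = 6. Since 12.307 > 10.645, we reject H₀.

12.307; reject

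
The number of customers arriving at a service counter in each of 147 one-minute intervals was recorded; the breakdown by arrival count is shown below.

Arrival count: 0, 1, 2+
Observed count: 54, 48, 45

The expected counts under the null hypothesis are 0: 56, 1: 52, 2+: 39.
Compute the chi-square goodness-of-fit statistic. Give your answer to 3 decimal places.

1.302

cat         O        E   (O−E)²/E
0          54       56     0.0714
1          48       52     0.3077
2+         45       39     0.9231
Sum = 1.302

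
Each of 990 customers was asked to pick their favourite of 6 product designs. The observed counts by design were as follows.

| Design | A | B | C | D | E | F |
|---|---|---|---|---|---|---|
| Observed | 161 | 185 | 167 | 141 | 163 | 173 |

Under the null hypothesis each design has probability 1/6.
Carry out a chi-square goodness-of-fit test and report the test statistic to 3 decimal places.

6.448

Under H₀ each category has probability 1/6, so each expected count is 990/6 = 165.
cat         O        E   (O−E)²/E
A         161      165     0.0970
B         185      165     2.4242
C         167      165     0.0242
D         141      165     3.4909
E         163      165     0.0242
F         173      165     0.3879
Sum = 6.448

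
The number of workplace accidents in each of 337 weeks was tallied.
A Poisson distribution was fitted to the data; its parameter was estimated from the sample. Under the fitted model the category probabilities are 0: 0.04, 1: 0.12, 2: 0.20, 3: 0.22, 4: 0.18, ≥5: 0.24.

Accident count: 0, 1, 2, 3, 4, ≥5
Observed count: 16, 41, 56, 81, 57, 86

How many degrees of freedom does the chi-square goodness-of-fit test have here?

4

There are k = 6 categories and 1 parameter estimated from the data, so df = 6 − 1 − 1 = 4.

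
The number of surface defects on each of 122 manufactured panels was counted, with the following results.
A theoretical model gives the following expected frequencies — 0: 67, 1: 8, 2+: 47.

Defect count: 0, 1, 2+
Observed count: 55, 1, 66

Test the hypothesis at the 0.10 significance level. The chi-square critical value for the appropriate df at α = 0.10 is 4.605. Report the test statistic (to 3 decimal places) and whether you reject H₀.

χ² = (55−67)²/67 + (1−8)²/8 + (66−47)²/47
   = 2.1493 + 6.1250 + 7.6809
Sum = 15.955
df = 2. Since 15.955 > 4.605, we reject H₀.

15.955; reject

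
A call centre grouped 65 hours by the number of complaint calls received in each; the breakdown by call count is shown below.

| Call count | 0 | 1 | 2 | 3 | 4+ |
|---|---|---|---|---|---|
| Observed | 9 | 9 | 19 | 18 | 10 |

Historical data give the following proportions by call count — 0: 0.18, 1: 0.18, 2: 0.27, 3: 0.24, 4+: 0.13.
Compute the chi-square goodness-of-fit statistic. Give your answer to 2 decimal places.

Expected counts E_i = n·p_i: 65×0.18 = 11.7, 65×0.18 = 11.7, 65×0.27 = 17.55, 65×0.24 = 15.6, 65×0.13 = 8.45.
cat         O        E   (O−E)²/E
0           9     11.7      0.623
1           9     11.7      0.623
2          19    17.55      0.120
3          18     15.6      0.369
4+         10     8.45      0.284
Sum = 2.02

2.02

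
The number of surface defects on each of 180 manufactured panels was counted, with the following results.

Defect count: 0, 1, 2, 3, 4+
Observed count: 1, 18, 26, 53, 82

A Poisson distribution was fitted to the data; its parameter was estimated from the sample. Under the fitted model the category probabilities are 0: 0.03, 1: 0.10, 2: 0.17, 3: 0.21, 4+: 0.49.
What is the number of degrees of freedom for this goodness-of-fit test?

There are k = 5 categories and 1 parameter estimated from the data, so df = 5 − 1 − 1 = 3.

3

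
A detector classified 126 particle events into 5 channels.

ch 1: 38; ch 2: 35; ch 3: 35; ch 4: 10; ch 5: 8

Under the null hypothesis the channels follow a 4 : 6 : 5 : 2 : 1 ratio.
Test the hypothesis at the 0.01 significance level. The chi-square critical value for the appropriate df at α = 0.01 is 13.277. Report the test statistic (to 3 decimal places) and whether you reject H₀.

6.024; do not reject

Ratio total = 18. Expected counts: 126×4/18 = 28, 126×6/18 = 42, 126×5/18 = 35, 126×2/18 = 14, 126×1/18 = 7.
cat         O        E   (O−E)²/E
ch 1       38       28     3.5714
ch 2       35       42     1.1667
ch 3       35       35     0.0000
ch 4       10       14     1.1429
ch 5        8        7     0.1429
Sum = 6.024
df = 4. Since 6.024 < 13.277, we do not reject H₀.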